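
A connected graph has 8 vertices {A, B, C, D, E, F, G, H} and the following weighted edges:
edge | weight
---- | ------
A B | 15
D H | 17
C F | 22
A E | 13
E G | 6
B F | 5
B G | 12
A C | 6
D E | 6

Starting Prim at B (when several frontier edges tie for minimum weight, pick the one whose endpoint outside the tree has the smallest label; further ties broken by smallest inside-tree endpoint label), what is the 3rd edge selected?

Grow the tree from B using Prim:
Step 1: frontier [B F 5, B G 12, A B 15] → take B F (5); add F.
Step 2: frontier [B G 12, A B 15, C F 22] → take B G (12); add G.
Step 3: frontier [A B 15, C F 22, E G 6] → take E G (6); add E.
Step 4: frontier [A B 15, D E 6, A E 13, C F 22] → take D E (6); add D.
Step 5: frontier [A B 15, D H 17, A E 13, C F 22] → take A E (13); add A.
Step 6: frontier [A C 6, D H 17, C F 22] → take A C (6); add C.
Step 7: frontier [D H 17] → take D H (17); add H.
The 3rd edge added is E G.

E-G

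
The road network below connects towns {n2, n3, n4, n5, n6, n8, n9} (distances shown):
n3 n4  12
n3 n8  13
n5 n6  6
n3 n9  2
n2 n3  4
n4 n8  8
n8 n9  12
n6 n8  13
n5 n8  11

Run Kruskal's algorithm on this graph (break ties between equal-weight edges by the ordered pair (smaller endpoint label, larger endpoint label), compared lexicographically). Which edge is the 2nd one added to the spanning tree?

n2-n3

Kruskal's algorithm — process edges by increasing weight (ties by edge label):
n3 n9 (2): add — endpoints in different components.
n2 n3 (4): add — endpoints in different components.
n5 n6 (6): add — endpoints in different components.
n4 n8 (8): add — endpoints in different components.
n5 n8 (11): add — endpoints in different components.
n3 n4 (12): add — endpoints in different components.
The 2nd edge added is n2 n3.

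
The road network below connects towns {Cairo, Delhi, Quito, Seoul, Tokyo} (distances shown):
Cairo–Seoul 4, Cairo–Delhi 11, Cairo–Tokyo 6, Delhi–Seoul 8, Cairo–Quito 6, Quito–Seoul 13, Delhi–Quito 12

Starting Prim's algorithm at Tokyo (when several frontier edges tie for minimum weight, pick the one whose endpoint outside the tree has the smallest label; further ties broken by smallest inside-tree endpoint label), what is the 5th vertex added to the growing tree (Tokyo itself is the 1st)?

Delhi

Prim's algorithm from Tokyo:
Step 1: cheapest edge leaving the tree is Cairo–Tokyo (6); add Cairo.
Step 2: cheapest edge leaving the tree is Cairo–Seoul (4); add Seoul.
Step 3: cheapest edge leaving the tree is Cairo–Quito (6); add Quito.
Step 4: cheapest edge leaving the tree is Delhi–Seoul (8); add Delhi.
Vertex order: Tokyo, Cairo, Seoul, Quito, Delhi. The 5th vertex is Delhi.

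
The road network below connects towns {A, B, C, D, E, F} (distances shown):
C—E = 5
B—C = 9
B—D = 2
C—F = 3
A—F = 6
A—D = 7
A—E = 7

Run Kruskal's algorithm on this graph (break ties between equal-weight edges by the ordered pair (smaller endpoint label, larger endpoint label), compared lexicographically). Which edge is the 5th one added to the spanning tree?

Kruskal's algorithm — process edges by increasing weight (ties by edge label):
B—D (2): add — endpoints in different components.
C—F (3): add — endpoints in different components.
C—E (5): add — endpoints in different components.
A—F (6): add — endpoints in different components.
A—D (7): add — endpoints in different components.
The 5th edge added is A—D.

A-D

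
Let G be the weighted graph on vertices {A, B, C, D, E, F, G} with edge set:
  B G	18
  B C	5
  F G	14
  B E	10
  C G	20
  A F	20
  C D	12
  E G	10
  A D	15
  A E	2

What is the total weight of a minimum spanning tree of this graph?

Sort edges by weight, then run Kruskal:
A E (2): add. Components now {A,E} {B} {C} {D} {F} {G}
B C (5): add. Components now {A,E} {B,C} {D} {F} {G}
B E (10): add. Components now {A,B,C,E} {D} {F} {G}
E G (10): add. Components now {A,B,C,E,G} {D} {F}
C D (12): add. Components now {A,B,C,D,E,G} {F}
F G (14): add. Components now {A,B,C,D,E,F,G}
MST edges: A E, B C, B E, E G, C D, F G; total weight 2+5+10+10+12+14 = 53.

53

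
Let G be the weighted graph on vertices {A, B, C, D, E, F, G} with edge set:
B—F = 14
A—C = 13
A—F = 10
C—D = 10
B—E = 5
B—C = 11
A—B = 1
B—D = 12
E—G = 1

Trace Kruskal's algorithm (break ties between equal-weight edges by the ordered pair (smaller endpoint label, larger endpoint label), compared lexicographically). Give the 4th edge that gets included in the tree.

A-F

Sort edges by weight, then run Kruskal:
A—B (1): add. Components now {A,B} {C} {D} {E} {F} {G}
E—G (1): add. Components now {A,B} {C} {D} {E,G} {F}
B—E (5): add. Components now {A,B,E,G} {C} {D} {F}
A—F (10): add. Components now {A,B,E,F,G} {C} {D}
C—D (10): add. Components now {A,B,E,F,G} {C,D}
B—C (11): add. Components now {A,B,C,D,E,F,G}
The 4th edge added is A—F.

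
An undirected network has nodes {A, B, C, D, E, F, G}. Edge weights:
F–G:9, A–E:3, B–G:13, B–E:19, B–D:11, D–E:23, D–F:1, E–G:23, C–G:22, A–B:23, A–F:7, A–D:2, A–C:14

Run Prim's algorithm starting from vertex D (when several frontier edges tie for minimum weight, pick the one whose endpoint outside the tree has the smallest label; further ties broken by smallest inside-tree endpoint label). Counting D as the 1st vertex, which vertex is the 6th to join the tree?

B

Prim's algorithm from D:
Step 1: frontier [D–F 1, A–D 2, B–D 11, D–E 23] → take D–F (1); add F.
Step 2: frontier [A–D 2, B–D 11, D–E 23, A–F 7, F–G 9] → take A–D (2); add A.
Step 3: frontier [A–E 3, A–C 14, A–B 23, B–D 11, D–E 23, F–G 9] → take A–E (3); add E.
Step 4: frontier [A–C 14, A–B 23, B–D 11, B–E 19, E–G 23, F–G 9] → take F–G (9); add G.
Step 5: frontier [A–C 14, A–B 23, B–D 11, B–E 19, B–G 13, C–G 22] → take B–D (11); add B.
Step 6: frontier [A–C 14, C–G 22] → take A–C (14); add C.
Vertex order: D, F, A, E, G, B, C. The 6th vertex is B.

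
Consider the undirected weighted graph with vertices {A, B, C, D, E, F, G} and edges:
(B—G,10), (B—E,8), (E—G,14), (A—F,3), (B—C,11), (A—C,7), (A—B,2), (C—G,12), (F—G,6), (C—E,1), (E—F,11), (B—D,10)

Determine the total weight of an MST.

Grow the tree from E using Prim:
Step 1: cheapest edge leaving the tree is C—E (1); add C.
Step 2: cheapest edge leaving the tree is A—C (7); add A.
Step 3: cheapest edge leaving the tree is A—B (2); add B.
Step 4: cheapest edge leaving the tree is A—F (3); add F.
Step 5: cheapest edge leaving the tree is F—G (6); add G.
Step 6: cheapest edge leaving the tree is B—D (10); add D.
MST edges: C—E, A—C, A—B, A—F, F—G, B—D; total weight 1+7+2+3+6+10 = 29.

29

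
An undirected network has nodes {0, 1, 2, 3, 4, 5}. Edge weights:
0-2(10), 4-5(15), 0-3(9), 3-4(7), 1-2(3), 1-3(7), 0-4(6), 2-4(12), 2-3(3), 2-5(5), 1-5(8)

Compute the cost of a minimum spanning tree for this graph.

24

Kruskal's algorithm — process edges by increasing weight (ties by edge label):
1-2 (3): add. Components now {0} {1,2} {3} {4} {5}
2-3 (3): add. Components now {0} {1,2,3} {4} {5}
2-5 (5): add. Components now {0} {1,2,3,5} {4}
0-4 (6): add. Components now {0,4} {1,2,3,5}
1-3 (7): skip — 1 and 3 already connected.
3-4 (7): add. Components now {0,1,2,3,4,5}
MST edges: 1-2, 2-3, 2-5, 0-4, 3-4; total weight 3+3+5+6+7 = 24.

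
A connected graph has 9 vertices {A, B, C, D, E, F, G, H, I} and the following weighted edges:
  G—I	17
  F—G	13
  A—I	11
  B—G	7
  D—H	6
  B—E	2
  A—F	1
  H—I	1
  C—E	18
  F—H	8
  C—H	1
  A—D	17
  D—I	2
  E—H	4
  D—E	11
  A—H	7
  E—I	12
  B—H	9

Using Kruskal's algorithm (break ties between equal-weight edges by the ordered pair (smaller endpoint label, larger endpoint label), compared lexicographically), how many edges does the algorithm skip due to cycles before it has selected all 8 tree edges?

Sort edges by weight, then run Kruskal:
A—F (1): add — endpoints in different components.
C—H (1): add — endpoints in different components.
H—I (1): add — endpoints in different components.
B—E (2): add — endpoints in different components.
D—I (2): add — endpoints in different components.
E—H (4): add — endpoints in different components.
D—H (6): skip — D and H already connected.
A—H (7): add — endpoints in different components.
B—G (7): add — endpoints in different components.
Edges rejected before the tree was complete: 1.

1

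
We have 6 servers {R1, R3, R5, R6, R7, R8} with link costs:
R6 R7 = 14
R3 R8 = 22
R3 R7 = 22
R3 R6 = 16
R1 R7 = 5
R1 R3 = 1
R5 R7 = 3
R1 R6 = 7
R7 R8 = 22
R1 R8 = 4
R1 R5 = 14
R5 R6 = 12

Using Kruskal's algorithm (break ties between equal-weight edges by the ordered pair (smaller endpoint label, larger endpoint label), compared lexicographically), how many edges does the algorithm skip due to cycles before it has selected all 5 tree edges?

0

Sort edges by weight, then run Kruskal:
R1 R3 (1): add. Components now {R5} {R6} {R8} {R1,R3} {R7}
R5 R7 (3): add. Components now {R5,R7} {R6} {R8} {R1,R3}
R1 R8 (4): add. Components now {R5,R7} {R6} {R1,R3,R8}
R1 R7 (5): add. Components now {R1,R3,R5,R7,R8} {R6}
R1 R6 (7): add. Components now {R1,R3,R5,R6,R7,R8}
Edges rejected before the tree was complete: 0.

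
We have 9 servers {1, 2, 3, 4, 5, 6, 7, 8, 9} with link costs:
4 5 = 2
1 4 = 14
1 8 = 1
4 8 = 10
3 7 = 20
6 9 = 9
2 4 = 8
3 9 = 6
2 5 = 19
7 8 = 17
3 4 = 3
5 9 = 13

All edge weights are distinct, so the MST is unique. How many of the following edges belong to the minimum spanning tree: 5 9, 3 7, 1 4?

Kruskal: consider edges lightest-first.
1 8 (1): add — endpoints in different components.
4 5 (2): add — endpoints in different components.
3 4 (3): add — endpoints in different components.
3 9 (6): add — endpoints in different components.
2 4 (8): add — endpoints in different components.
6 9 (9): add — endpoints in different components.
4 8 (10): add — endpoints in different components.
5 9 (13): skip — 5 and 9 already connected.
1 4 (14): skip — 1 and 4 already connected.
7 8 (17): add — endpoints in different components.
MST edge set: {1 8, 4 5, 3 4, 3 9, 2 4, 6 9, 4 8, 7 8}.
Of the listed edges, {} are in the MST → 0.

0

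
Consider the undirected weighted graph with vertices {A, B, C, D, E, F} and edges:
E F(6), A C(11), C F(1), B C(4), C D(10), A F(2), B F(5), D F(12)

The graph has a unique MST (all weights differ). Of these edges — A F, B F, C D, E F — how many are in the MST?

3

Kruskal's algorithm — process edges by increasing weight (ties by edge label):
C F (1): add — endpoints in different components.
A F (2): add — endpoints in different components.
B C (4): add — endpoints in different components.
B F (5): skip — B and F already connected.
E F (6): add — endpoints in different components.
C D (10): add — endpoints in different components.
MST edge set: {C F, A F, B C, E F, C D}.
Of the listed edges, {A F, C D, E F} are in the MST → 3.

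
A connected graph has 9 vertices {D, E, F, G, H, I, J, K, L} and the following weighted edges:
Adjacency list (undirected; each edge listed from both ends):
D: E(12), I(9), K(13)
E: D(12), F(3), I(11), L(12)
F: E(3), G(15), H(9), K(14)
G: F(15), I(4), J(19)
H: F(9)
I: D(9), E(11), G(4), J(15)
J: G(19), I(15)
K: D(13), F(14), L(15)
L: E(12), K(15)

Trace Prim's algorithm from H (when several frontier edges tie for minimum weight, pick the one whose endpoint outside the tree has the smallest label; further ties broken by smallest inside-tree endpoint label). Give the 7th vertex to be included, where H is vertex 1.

L

Prim, starting at H.
Step 1: frontier [F—H 9] → take F—H (9); add F.
Step 2: frontier [E—F 3, F—K 14, F—G 15] → take E—F (3); add E.
Step 3: frontier [E—I 11, D—E 12, E—L 12, F—K 14, F—G 15] → take E—I (11); add I.
Step 4: frontier [D—E 12, E—L 12, F—K 14, F—G 15, G—I 4, D—I 9, I—J 15] → take G—I (4); add G.
Step 5: frontier [D—E 12, E—L 12, F—K 14, G—J 19, D—I 9, I—J 15] → take D—I (9); add D.
Step 6: frontier [D—K 13, E—L 12, F—K 14, G—J 19, I—J 15] → take E—L (12); add L.
Step 7: frontier [D—K 13, F—K 14, G—J 19, I—J 15, K—L 15] → take D—K (13); add K.
Step 8: frontier [G—J 19, I—J 15] → take I—J (15); add J.
Vertex order: H, F, E, I, G, D, L, K, J. The 7th vertex is L.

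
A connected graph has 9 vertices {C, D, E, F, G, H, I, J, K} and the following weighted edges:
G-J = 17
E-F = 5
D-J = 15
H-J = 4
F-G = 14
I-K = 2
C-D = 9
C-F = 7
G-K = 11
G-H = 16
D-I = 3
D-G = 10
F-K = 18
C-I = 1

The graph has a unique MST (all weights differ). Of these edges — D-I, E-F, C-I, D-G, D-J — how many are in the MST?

5

Kruskal: consider edges lightest-first.
C-I (1): add — endpoints in different components.
I-K (2): add — endpoints in different components.
D-I (3): add — endpoints in different components.
H-J (4): add — endpoints in different components.
E-F (5): add — endpoints in different components.
C-F (7): add — endpoints in different components.
C-D (9): skip — C and D already connected.
D-G (10): add — endpoints in different components.
G-K (11): skip — G and K already connected.
F-G (14): skip — F and G already connected.
D-J (15): add — endpoints in different components.
MST edge set: {C-I, I-K, D-I, H-J, E-F, C-F, D-G, D-J}.
Of the listed edges, {D-I, E-F, C-I, D-G, D-J} are in the MST → 5.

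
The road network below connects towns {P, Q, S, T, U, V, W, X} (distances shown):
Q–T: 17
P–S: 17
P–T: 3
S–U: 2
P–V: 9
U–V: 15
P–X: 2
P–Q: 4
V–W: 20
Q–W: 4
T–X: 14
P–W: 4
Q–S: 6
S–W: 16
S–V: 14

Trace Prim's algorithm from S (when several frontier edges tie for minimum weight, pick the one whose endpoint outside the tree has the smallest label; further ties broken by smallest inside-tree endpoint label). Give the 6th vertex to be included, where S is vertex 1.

T

Prim, starting at S.
Step 1: cheapest edge leaving the tree is S–U (2); add U.
Step 2: cheapest edge leaving the tree is Q–S (6); add Q.
Step 3: cheapest edge leaving the tree is P–Q (4); add P.
Step 4: cheapest edge leaving the tree is P–X (2); add X.
Step 5: cheapest edge leaving the tree is P–T (3); add T.
Step 6: cheapest edge leaving the tree is P–W (4); add W.
Step 7: cheapest edge leaving the tree is P–V (9); add V.
Vertex order: S, U, Q, P, X, T, W, V. The 6th vertex is T.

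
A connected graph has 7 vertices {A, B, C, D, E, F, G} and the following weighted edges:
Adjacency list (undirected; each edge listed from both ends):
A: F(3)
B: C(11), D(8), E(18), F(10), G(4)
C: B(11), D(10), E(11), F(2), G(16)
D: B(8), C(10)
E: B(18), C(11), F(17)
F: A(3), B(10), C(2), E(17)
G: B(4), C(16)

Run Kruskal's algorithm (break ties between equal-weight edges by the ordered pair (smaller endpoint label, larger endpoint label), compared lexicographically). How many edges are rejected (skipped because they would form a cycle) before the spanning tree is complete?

2

Kruskal: consider edges lightest-first.
C F (2): add — endpoints in different components.
A F (3): add — endpoints in different components.
B G (4): add — endpoints in different components.
B D (8): add — endpoints in different components.
B F (10): add — endpoints in different components.
C D (10): skip — C and D already connected.
B C (11): skip — B and C already connected.
C E (11): add — endpoints in different components.
Edges rejected before the tree was complete: 2.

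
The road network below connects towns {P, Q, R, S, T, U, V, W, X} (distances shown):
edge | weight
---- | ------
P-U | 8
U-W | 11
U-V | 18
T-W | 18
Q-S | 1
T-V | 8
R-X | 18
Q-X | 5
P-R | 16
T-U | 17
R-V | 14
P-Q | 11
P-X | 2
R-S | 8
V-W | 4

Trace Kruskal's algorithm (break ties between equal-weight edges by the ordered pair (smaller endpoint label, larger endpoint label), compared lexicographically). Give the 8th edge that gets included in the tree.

Kruskal: consider edges lightest-first.
Q-S (1): add — endpoints in different components.
P-X (2): add — endpoints in different components.
V-W (4): add — endpoints in different components.
Q-X (5): add — endpoints in different components.
P-U (8): add — endpoints in different components.
R-S (8): add — endpoints in different components.
T-V (8): add — endpoints in different components.
P-Q (11): skip — P and Q already connected.
U-W (11): add — endpoints in different components.
The 8th edge added is U-W.

U-W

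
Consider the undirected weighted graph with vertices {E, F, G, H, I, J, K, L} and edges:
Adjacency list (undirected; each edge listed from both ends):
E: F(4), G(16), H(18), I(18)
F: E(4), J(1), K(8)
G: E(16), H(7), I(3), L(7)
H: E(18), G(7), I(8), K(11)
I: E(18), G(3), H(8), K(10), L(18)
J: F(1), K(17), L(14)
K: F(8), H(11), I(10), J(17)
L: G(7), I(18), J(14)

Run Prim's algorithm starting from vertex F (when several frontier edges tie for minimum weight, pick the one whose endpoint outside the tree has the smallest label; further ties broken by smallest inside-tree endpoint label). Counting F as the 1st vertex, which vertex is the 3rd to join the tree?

E

Grow the tree from F using Prim:
Step 1: cheapest edge leaving the tree is F-J (1); add J.
Step 2: cheapest edge leaving the tree is E-F (4); add E.
Step 3: cheapest edge leaving the tree is F-K (8); add K.
Step 4: cheapest edge leaving the tree is I-K (10); add I.
Step 5: cheapest edge leaving the tree is G-I (3); add G.
Step 6: cheapest edge leaving the tree is G-H (7); add H.
Step 7: cheapest edge leaving the tree is G-L (7); add L.
Vertex order: F, J, E, K, I, G, H, L. The 3rd vertex is E.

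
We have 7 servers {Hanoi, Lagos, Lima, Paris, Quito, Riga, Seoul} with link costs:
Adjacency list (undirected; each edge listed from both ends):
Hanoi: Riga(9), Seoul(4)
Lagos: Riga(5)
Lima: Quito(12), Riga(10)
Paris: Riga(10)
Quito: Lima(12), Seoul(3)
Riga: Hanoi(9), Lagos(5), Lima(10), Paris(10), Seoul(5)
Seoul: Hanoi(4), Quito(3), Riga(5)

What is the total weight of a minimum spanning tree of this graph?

37

Prim, starting at Lima.
Step 1: cheapest edge leaving the tree is Lima–Riga (10); add Riga.
Step 2: cheapest edge leaving the tree is Lagos–Riga (5); add Lagos.
Step 3: cheapest edge leaving the tree is Riga–Seoul (5); add Seoul.
Step 4: cheapest edge leaving the tree is Quito–Seoul (3); add Quito.
Step 5: cheapest edge leaving the tree is Hanoi–Seoul (4); add Hanoi.
Step 6: cheapest edge leaving the tree is Paris–Riga (10); add Paris.
MST edges: Lima–Riga, Lagos–Riga, Riga–Seoul, Quito–Seoul, Hanoi–Seoul, Paris–Riga; total weight 10+5+5+3+4+10 = 37.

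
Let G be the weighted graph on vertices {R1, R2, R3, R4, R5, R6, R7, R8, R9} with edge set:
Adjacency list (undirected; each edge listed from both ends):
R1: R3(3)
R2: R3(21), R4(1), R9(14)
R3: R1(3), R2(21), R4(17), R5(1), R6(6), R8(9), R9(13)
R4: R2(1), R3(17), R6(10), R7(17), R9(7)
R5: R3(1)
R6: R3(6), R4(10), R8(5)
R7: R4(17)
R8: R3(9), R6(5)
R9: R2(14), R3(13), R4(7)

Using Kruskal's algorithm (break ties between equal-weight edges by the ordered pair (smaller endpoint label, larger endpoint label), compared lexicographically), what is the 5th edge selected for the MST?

R3-R6

Kruskal's algorithm — process edges by increasing weight (ties by edge label):
R2-R4 (1): add — endpoints in different components.
R3-R5 (1): add — endpoints in different components.
R1-R3 (3): add — endpoints in different components.
R6-R8 (5): add — endpoints in different components.
R3-R6 (6): add — endpoints in different components.
R4-R9 (7): add — endpoints in different components.
R3-R8 (9): skip — R8 and R3 already connected.
R4-R6 (10): add — endpoints in different components.
R3-R9 (13): skip — R3 and R9 already connected.
R2-R9 (14): skip — R2 and R9 already connected.
R3-R4 (17): skip — R3 and R4 already connected.
R4-R7 (17): add — endpoints in different components.
The 5th edge added is R3-R6.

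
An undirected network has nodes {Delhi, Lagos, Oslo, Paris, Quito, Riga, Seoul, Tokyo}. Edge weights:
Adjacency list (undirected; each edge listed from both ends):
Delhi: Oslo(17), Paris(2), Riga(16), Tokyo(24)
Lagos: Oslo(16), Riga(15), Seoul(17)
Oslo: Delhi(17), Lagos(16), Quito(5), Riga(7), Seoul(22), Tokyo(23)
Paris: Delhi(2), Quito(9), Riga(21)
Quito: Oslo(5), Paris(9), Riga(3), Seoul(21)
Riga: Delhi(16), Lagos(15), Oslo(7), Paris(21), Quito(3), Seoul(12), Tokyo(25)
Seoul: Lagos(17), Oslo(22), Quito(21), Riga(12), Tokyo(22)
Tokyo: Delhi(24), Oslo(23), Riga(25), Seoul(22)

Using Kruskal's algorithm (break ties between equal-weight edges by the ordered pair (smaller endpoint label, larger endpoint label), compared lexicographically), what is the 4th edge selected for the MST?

Sort edges by weight, then run Kruskal:
Delhi–Paris (2): add — endpoints in different components.
Quito–Riga (3): add — endpoints in different components.
Oslo–Quito (5): add — endpoints in different components.
Oslo–Riga (7): skip — Oslo and Riga already connected.
Paris–Quito (9): add — endpoints in different components.
Riga–Seoul (12): add — endpoints in different components.
Lagos–Riga (15): add — endpoints in different components.
Delhi–Riga (16): skip — Delhi and Riga already connected.
Lagos–Oslo (16): skip — Oslo and Lagos already connected.
Delhi–Oslo (17): skip — Oslo and Delhi already connected.
Lagos–Seoul (17): skip — Lagos and Seoul already connected.
Paris–Riga (21): skip — Riga and Paris already connected.
Quito–Seoul (21): skip — Quito and Seoul already connected.
Oslo–Seoul (22): skip — Oslo and Seoul already connected.
Seoul–Tokyo (22): add — endpoints in different components.
The 4th edge added is Paris–Quito.

Paris-Quito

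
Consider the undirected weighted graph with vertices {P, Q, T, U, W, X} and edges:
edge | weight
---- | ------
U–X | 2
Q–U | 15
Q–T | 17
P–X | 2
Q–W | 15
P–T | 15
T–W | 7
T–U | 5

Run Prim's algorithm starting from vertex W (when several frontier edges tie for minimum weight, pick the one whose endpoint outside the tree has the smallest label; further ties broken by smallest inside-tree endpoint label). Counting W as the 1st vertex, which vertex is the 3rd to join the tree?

U

Prim's algorithm from W:
Step 1: cheapest edge leaving the tree is T–W (7); add T.
Step 2: cheapest edge leaving the tree is T–U (5); add U.
Step 3: cheapest edge leaving the tree is U–X (2); add X.
Step 4: cheapest edge leaving the tree is P–X (2); add P.
Step 5: cheapest edge leaving the tree is Q–U (15); add Q.
Vertex order: W, T, U, X, P, Q. The 3rd vertex is U.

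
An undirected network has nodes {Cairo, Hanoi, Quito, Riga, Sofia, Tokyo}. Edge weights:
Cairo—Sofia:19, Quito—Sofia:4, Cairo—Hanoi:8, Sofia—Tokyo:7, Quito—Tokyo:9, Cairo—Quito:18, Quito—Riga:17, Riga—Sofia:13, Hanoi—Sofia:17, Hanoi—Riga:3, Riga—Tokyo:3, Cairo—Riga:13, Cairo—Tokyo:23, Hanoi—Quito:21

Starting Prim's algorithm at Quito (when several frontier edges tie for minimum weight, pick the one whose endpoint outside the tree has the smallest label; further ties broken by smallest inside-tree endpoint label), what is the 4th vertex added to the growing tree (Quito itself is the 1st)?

Prim's algorithm from Quito:
Step 1: cheapest edge leaving the tree is Quito—Sofia (4); add Sofia.
Step 2: cheapest edge leaving the tree is Sofia—Tokyo (7); add Tokyo.
Step 3: cheapest edge leaving the tree is Riga—Tokyo (3); add Riga.
Step 4: cheapest edge leaving the tree is Hanoi—Riga (3); add Hanoi.
Step 5: cheapest edge leaving the tree is Cairo—Hanoi (8); add Cairo.
Vertex order: Quito, Sofia, Tokyo, Riga, Hanoi, Cairo. The 4th vertex is Riga.

Riga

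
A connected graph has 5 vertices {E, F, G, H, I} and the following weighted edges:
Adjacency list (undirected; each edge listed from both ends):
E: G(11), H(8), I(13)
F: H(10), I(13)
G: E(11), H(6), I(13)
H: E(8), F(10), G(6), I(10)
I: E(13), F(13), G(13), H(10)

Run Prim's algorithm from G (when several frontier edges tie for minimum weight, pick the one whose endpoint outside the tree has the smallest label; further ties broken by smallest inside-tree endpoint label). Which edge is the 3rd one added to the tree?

Prim, starting at G.
Step 1: cheapest edge leaving the tree is G-H (6); add H.
Step 2: cheapest edge leaving the tree is E-H (8); add E.
Step 3: cheapest edge leaving the tree is F-H (10); add F.
Step 4: cheapest edge leaving the tree is H-I (10); add I.
The 3rd edge added is F-H.

F-H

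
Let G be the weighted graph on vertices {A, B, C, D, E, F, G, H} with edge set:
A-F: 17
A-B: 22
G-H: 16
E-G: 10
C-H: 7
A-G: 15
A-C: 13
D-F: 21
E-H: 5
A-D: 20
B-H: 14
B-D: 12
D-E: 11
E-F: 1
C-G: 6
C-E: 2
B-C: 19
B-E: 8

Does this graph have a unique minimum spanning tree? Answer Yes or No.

Kruskal: consider edges lightest-first.
E-F (1): add — endpoints in different components.
C-E (2): add — endpoints in different components.
E-H (5): add — endpoints in different components.
C-G (6): add — endpoints in different components.
C-H (7): skip — C and H already connected.
B-E (8): add — endpoints in different components.
E-G (10): skip — E and G already connected.
D-E (11): add — endpoints in different components.
B-D (12): skip — B and D already connected.
A-C (13): add — endpoints in different components.
Every non-tree edge has weight strictly greater than the heaviest edge on the tree path between its endpoints, so the MST is unique.

Yes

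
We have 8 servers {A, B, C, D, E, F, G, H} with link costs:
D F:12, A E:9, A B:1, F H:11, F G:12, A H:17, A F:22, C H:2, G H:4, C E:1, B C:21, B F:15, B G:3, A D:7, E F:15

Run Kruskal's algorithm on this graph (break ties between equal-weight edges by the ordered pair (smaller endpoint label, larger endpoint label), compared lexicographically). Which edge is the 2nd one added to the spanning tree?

Kruskal's algorithm — process edges by increasing weight (ties by edge label):
A B (1): add — endpoints in different components.
C E (1): add — endpoints in different components.
C H (2): add — endpoints in different components.
B G (3): add — endpoints in different components.
G H (4): add — endpoints in different components.
A D (7): add — endpoints in different components.
A E (9): skip — A and E already connected.
F H (11): add — endpoints in different components.
The 2nd edge added is C E.

C-E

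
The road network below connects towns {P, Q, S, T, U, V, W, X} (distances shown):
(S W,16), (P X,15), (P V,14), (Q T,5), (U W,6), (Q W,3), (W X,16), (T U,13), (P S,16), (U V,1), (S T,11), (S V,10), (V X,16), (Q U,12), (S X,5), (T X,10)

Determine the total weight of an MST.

Sort edges by weight, then run Kruskal:
U V (1): add — endpoints in different components.
Q W (3): add — endpoints in different components.
Q T (5): add — endpoints in different components.
S X (5): add — endpoints in different components.
U W (6): add — endpoints in different components.
S V (10): add — endpoints in different components.
T X (10): skip — T and X already connected.
S T (11): skip — T and S already connected.
Q U (12): skip — Q and U already connected.
T U (13): skip — T and U already connected.
P V (14): add — endpoints in different components.
MST edges: U V, Q W, Q T, S X, U W, S V, P V; total weight 1+3+5+5+6+10+14 = 44.

44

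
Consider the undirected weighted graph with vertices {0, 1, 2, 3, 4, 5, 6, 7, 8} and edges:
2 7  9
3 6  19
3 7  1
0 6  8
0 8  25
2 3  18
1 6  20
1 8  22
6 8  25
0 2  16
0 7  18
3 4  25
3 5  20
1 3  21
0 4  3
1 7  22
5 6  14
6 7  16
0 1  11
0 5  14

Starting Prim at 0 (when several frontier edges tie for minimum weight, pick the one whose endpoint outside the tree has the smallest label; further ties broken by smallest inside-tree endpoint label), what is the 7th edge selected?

Prim's algorithm from 0:
Step 1: cheapest edge leaving the tree is 0 4 (3); add 4.
Step 2: cheapest edge leaving the tree is 0 6 (8); add 6.
Step 3: cheapest edge leaving the tree is 0 1 (11); add 1.
Step 4: cheapest edge leaving the tree is 0 5 (14); add 5.
Step 5: cheapest edge leaving the tree is 0 2 (16); add 2.
Step 6: cheapest edge leaving the tree is 2 7 (9); add 7.
Step 7: cheapest edge leaving the tree is 3 7 (1); add 3.
Step 8: cheapest edge leaving the tree is 1 8 (22); add 8.
The 7th edge added is 3 7.

3-7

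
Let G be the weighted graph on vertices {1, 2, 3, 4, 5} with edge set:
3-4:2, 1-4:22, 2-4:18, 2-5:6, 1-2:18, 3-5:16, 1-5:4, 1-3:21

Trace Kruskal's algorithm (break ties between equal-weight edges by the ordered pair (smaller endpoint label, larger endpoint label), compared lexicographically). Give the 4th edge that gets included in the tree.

3-5

Kruskal: consider edges lightest-first.
3-4 (2): add — endpoints in different components.
1-5 (4): add — endpoints in different components.
2-5 (6): add — endpoints in different components.
3-5 (16): add — endpoints in different components.
The 4th edge added is 3-5.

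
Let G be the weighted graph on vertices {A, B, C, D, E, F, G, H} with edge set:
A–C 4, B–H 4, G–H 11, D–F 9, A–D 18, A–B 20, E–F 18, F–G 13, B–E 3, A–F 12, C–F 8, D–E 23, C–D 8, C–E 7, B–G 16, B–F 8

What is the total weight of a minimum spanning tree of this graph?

45

Grow the tree from C using Prim:
Step 1: cheapest edge leaving the tree is A–C (4); add A.
Step 2: cheapest edge leaving the tree is C–E (7); add E.
Step 3: cheapest edge leaving the tree is B–E (3); add B.
Step 4: cheapest edge leaving the tree is B–H (4); add H.
Step 5: cheapest edge leaving the tree is C–D (8); add D.
Step 6: cheapest edge leaving the tree is B–F (8); add F.
Step 7: cheapest edge leaving the tree is G–H (11); add G.
MST edges: A–C, C–E, B–E, B–H, C–D, B–F, G–H; total weight 4+7+3+4+8+8+11 = 45.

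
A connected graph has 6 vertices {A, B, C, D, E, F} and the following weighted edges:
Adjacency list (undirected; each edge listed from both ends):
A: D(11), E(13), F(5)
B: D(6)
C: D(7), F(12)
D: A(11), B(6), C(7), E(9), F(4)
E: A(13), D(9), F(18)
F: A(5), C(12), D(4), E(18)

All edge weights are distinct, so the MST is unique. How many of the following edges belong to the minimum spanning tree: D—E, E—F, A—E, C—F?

Kruskal: consider edges lightest-first.
D—F (4): add. Components now {A} {B} {C} {D,F} {E}
A—F (5): add. Components now {A,D,F} {B} {C} {E}
B—D (6): add. Components now {A,B,D,F} {C} {E}
C—D (7): add. Components now {A,B,C,D,F} {E}
D—E (9): add. Components now {A,B,C,D,E,F}
MST edge set: {D—F, A—F, B—D, C—D, D—E}.
Of the listed edges, {D—E} are in the MST → 1.

1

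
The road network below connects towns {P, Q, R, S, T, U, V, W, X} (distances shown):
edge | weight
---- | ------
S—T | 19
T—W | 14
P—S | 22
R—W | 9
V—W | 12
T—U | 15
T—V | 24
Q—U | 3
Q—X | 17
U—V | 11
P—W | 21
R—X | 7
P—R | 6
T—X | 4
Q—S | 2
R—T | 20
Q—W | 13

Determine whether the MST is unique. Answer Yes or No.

Sort edges by weight, then run Kruskal:
Q—S (2): add — endpoints in different components.
Q—U (3): add — endpoints in different components.
T—X (4): add — endpoints in different components.
P—R (6): add — endpoints in different components.
R—X (7): add — endpoints in different components.
R—W (9): add — endpoints in different components.
U—V (11): add — endpoints in different components.
V—W (12): add — endpoints in different components.
Every non-tree edge has weight strictly greater than the heaviest edge on the tree path between its endpoints, so the MST is unique.

Yes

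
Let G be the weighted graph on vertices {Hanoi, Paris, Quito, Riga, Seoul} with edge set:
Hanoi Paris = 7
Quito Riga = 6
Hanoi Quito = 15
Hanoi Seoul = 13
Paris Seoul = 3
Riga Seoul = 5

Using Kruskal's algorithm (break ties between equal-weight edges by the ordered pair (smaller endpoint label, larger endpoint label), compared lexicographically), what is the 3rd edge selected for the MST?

Kruskal: consider edges lightest-first.
Paris Seoul (3): add. Components now {Paris,Seoul} {Hanoi} {Quito} {Riga}
Riga Seoul (5): add. Components now {Paris,Riga,Seoul} {Hanoi} {Quito}
Quito Riga (6): add. Components now {Paris,Quito,Riga,Seoul} {Hanoi}
Hanoi Paris (7): add. Components now {Hanoi,Paris,Quito,Riga,Seoul}
The 3rd edge added is Quito Riga.

Quito-Riga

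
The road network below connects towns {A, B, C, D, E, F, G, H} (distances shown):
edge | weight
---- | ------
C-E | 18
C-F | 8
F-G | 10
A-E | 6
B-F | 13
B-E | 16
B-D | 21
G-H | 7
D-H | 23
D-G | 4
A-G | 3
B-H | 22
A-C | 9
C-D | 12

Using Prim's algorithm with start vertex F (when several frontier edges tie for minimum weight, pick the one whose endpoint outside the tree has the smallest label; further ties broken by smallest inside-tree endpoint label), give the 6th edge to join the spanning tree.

G-H

Grow the tree from F using Prim:
Step 1: frontier [C-F 8, F-G 10, B-F 13] → take C-F (8); add C.
Step 2: frontier [A-C 9, C-D 12, C-E 18, F-G 10, B-F 13] → take A-C (9); add A.
Step 3: frontier [A-G 3, A-E 6, C-D 12, C-E 18, F-G 10, B-F 13] → take A-G (3); add G.
Step 4: frontier [A-E 6, C-D 12, C-E 18, B-F 13, D-G 4, G-H 7] → take D-G (4); add D.
Step 5: frontier [A-E 6, C-E 18, B-D 21, D-H 23, B-F 13, G-H 7] → take A-E (6); add E.
Step 6: frontier [B-D 21, D-H 23, B-E 16, B-F 13, G-H 7] → take G-H (7); add H.
Step 7: frontier [B-D 21, B-E 16, B-F 13, B-H 22] → take B-F (13); add B.
The 6th edge added is G-H.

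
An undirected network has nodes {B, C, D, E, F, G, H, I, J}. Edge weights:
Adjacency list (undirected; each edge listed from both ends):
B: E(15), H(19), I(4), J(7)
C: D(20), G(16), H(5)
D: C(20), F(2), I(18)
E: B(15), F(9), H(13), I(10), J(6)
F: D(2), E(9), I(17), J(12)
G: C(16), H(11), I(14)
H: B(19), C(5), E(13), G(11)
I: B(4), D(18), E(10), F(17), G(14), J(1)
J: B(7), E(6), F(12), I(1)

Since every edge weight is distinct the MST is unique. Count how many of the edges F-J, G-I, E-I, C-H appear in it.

Sort edges by weight, then run Kruskal:
I-J (1): add — endpoints in different components.
D-F (2): add — endpoints in different components.
B-I (4): add — endpoints in different components.
C-H (5): add — endpoints in different components.
E-J (6): add — endpoints in different components.
B-J (7): skip — B and J already connected.
E-F (9): add — endpoints in different components.
E-I (10): skip — E and I already connected.
G-H (11): add — endpoints in different components.
F-J (12): skip — F and J already connected.
E-H (13): add — endpoints in different components.
MST edge set: {I-J, D-F, B-I, C-H, E-J, E-F, G-H, E-H}.
Of the listed edges, {C-H} are in the MST → 1.

1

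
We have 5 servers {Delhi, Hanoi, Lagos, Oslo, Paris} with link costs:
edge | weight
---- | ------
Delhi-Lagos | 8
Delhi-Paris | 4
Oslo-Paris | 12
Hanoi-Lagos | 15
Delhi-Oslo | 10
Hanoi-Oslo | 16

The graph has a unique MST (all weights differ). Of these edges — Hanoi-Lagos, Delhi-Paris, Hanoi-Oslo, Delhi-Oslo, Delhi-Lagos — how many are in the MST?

Kruskal: consider edges lightest-first.
Delhi-Paris (4): add. Components now {Delhi,Paris} {Hanoi} {Lagos} {Oslo}
Delhi-Lagos (8): add. Components now {Delhi,Lagos,Paris} {Hanoi} {Oslo}
Delhi-Oslo (10): add. Components now {Delhi,Lagos,Oslo,Paris} {Hanoi}
Oslo-Paris (12): skip — Paris and Oslo already connected.
Hanoi-Lagos (15): add. Components now {Delhi,Hanoi,Lagos,Oslo,Paris}
MST edge set: {Delhi-Paris, Delhi-Lagos, Delhi-Oslo, Hanoi-Lagos}.
Of the listed edges, {Hanoi-Lagos, Delhi-Paris, Delhi-Oslo, Delhi-Lagos} are in the MST → 4.

4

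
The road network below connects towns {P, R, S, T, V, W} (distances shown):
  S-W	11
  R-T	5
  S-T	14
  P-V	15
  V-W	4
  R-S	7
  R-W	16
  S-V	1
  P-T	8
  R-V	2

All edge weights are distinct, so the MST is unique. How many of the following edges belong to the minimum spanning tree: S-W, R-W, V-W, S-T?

1

Sort edges by weight, then run Kruskal:
S-V (1): add — endpoints in different components.
R-V (2): add — endpoints in different components.
V-W (4): add — endpoints in different components.
R-T (5): add — endpoints in different components.
R-S (7): skip — S and R already connected.
P-T (8): add — endpoints in different components.
MST edge set: {S-V, R-V, V-W, R-T, P-T}.
Of the listed edges, {V-W} are in the MST → 1.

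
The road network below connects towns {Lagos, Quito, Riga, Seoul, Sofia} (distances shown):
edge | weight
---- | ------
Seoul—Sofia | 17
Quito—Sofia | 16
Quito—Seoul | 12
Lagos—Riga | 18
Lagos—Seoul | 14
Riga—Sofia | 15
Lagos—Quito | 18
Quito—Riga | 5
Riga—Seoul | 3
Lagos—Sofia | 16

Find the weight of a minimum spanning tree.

Sort edges by weight, then run Kruskal:
Riga—Seoul (3): add. Components now {Lagos} {Riga,Seoul} {Quito} {Sofia}
Quito—Riga (5): add. Components now {Lagos} {Quito,Riga,Seoul} {Sofia}
Quito—Seoul (12): skip — Seoul and Quito already connected.
Lagos—Seoul (14): add. Components now {Lagos,Quito,Riga,Seoul} {Sofia}
Riga—Sofia (15): add. Components now {Lagos,Quito,Riga,Seoul,Sofia}
MST edges: Riga—Seoul, Quito—Riga, Lagos—Seoul, Riga—Sofia; total weight 3+5+14+15 = 37.

37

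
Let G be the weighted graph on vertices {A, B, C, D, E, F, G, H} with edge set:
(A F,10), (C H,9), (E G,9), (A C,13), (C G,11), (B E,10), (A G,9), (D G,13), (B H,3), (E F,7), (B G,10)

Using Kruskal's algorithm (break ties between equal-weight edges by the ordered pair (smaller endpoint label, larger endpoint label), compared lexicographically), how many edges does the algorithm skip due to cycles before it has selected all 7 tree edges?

4

Kruskal: consider edges lightest-first.
B H (3): add — endpoints in different components.
E F (7): add — endpoints in different components.
A G (9): add — endpoints in different components.
C H (9): add — endpoints in different components.
E G (9): add — endpoints in different components.
A F (10): skip — A and F already connected.
B E (10): add — endpoints in different components.
B G (10): skip — B and G already connected.
C G (11): skip — C and G already connected.
A C (13): skip — A and C already connected.
D G (13): add — endpoints in different components.
Edges rejected before the tree was complete: 4.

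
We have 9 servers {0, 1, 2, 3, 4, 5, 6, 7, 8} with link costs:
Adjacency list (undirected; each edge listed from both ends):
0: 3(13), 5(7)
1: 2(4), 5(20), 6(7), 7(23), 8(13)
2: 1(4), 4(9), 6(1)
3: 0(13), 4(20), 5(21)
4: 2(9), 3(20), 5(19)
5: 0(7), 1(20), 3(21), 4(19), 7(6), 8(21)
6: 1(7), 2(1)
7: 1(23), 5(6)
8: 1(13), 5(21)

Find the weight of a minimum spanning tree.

72

Prim's algorithm from 8:
Step 1: frontier [1-8 13, 5-8 21] → take 1-8 (13); add 1.
Step 2: frontier [1-2 4, 1-6 7, 1-5 20, 1-7 23, 5-8 21] → take 1-2 (4); add 2.
Step 3: frontier [1-6 7, 1-5 20, 1-7 23, 2-6 1, 2-4 9, 5-8 21] → take 2-6 (1); add 6.
Step 4: frontier [1-5 20, 1-7 23, 2-4 9, 5-8 21] → take 2-4 (9); add 4.
Step 5: frontier [1-5 20, 1-7 23, 4-5 19, 3-4 20, 5-8 21] → take 4-5 (19); add 5.
Step 6: frontier [1-7 23, 3-4 20, 5-7 6, 0-5 7, 3-5 21] → take 5-7 (6); add 7.
Step 7: frontier [3-4 20, 0-5 7, 3-5 21] → take 0-5 (7); add 0.
Step 8: frontier [0-3 13, 3-4 20, 3-5 21] → take 0-3 (13); add 3.
MST edges: 1-8, 1-2, 2-6, 2-4, 4-5, 5-7, 0-5, 0-3; total weight 13+4+1+9+19+6+7+13 = 72.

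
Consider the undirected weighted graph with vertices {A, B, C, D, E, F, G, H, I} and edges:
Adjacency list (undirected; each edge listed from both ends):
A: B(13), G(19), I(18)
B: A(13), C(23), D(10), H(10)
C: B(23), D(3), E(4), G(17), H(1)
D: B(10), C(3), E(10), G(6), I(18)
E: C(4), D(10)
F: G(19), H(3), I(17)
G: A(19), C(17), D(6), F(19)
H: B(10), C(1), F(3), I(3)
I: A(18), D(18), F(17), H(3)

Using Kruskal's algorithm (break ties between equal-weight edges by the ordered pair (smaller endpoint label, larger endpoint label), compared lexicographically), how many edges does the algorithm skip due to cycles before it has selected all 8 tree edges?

Kruskal's algorithm — process edges by increasing weight (ties by edge label):
C H (1): add — endpoints in different components.
C D (3): add — endpoints in different components.
F H (3): add — endpoints in different components.
H I (3): add — endpoints in different components.
C E (4): add — endpoints in different components.
D G (6): add — endpoints in different components.
B D (10): add — endpoints in different components.
B H (10): skip — B and H already connected.
D E (10): skip — D and E already connected.
A B (13): add — endpoints in different components.
Edges rejected before the tree was complete: 2.

2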